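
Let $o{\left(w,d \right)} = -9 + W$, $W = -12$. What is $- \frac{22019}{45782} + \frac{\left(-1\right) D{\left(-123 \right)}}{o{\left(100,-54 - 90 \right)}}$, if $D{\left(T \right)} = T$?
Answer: $- \frac{2031195}{320474} \approx -6.3381$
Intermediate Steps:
$o{\left(w,d \right)} = -21$ ($o{\left(w,d \right)} = -9 - 12 = -21$)
$- \frac{22019}{45782} + \frac{\left(-1\right) D{\left(-123 \right)}}{o{\left(100,-54 - 90 \right)}} = - \frac{22019}{45782} + \frac{\left(-1\right) \left(-123\right)}{-21} = \left(-22019\right) \frac{1}{45782} + 123 \left(- \frac{1}{21}\right) = - \frac{22019}{45782} - \frac{41}{7} = - \frac{2031195}{320474}$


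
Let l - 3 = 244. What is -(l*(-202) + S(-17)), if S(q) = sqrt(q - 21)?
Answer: 49894 - I*sqrt(38) ≈ 49894.0 - 6.1644*I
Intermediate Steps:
l = 247 (l = 3 + 244 = 247)
S(q) = sqrt(-21 + q)
-(l*(-202) + S(-17)) = -(247*(-202) + sqrt(-21 - 17)) = -(-49894 + sqrt(-38)) = -(-49894 + I*sqrt(38)) = 49894 - I*sqrt(38)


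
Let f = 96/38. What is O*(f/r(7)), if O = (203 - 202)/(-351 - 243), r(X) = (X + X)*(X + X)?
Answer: -2/92169 ≈ -2.1699e-5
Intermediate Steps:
r(X) = 4*X² (r(X) = (2*X)*(2*X) = 4*X²)
f = 48/19 (f = 96*(1/38) = 48/19 ≈ 2.5263)
O = -1/594 (O = 1/(-594) = 1*(-1/594) = -1/594 ≈ -0.0016835)
O*(f/r(7)) = -8/(1881*(4*7²)) = -8/(1881*(4*49)) = -8/(1881*196) = -1/594*12/931 = -2/92169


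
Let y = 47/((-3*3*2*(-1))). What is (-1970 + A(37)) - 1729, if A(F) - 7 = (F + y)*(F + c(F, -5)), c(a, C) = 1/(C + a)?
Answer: -427229/192 ≈ -2225.2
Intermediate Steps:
y = 47/18 (y = 47/((-18*(-1))) = 47/((-3*(-6))) = 47/18 ≈ 2.6111)
A(F) = 7 + (47/18 + F)*(F + 1/(-5 + F)) (A(F) = 7 + (F + 47/18)*(F + 1/(-5 + F)) = 7 + (47/18 + F)*(F + 1/(-5 + F)))
(-1970 + A(37)) - 1729 = (-1970 + (-583 - 91*37 - 43*37**2 + 18*37**3)/(18*(-5 + 37))) - 1729 = (-1970 + (1/18)*(-583 - 3367 - 43*1369 + 18*50653)/32) - 1729 = (-1970 + (1/18)*(1/32)*(-583 - 3367 - 58867 + 911754)) - 1729 = (-1970 + (1/18)*(1/32)*848937) - 1729 = (-1970 + 282979/192) - 1729 = -95261/192 - 1729 = -427229/192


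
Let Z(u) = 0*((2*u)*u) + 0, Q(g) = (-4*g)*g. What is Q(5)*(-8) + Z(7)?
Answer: 800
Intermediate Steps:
Q(g) = -4*g**2
Z(u) = 0 (Z(u) = 0*(2*u**2) + 0 = 0 + 0 = 0)
Q(5)*(-8) + Z(7) = -4*5**2*(-8) + 0 = -4*25*(-8) + 0 = -100*(-8) + 0 = 800 + 0 = 800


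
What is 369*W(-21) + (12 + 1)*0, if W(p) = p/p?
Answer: 369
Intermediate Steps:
W(p) = 1
369*W(-21) + (12 + 1)*0 = 369*1 + (12 + 1)*0 = 369 + 13*0 = 369 + 0 = 369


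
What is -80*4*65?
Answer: -20800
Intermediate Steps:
-80*4*65 = -320*65 = -20800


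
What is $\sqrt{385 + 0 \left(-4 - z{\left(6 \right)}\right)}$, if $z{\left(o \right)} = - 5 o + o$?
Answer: $\sqrt{385} \approx 19.621$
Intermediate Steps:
$z{\left(o \right)} = - 4 o$
$\sqrt{385 + 0 \left(-4 - z{\left(6 \right)}\right)} = \sqrt{385 + 0 \left(-4 - \left(-4\right) 6\right)} = \sqrt{385 + 0 \left(-4 - -24\right)} = \sqrt{385 + 0 \left(-4 + 24\right)} = \sqrt{385 + 0 \cdot 20} = \sqrt{385 + 0} = \sqrt{385}$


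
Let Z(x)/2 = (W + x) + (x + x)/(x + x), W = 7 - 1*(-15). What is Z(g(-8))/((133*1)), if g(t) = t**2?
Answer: 174/133 ≈ 1.3083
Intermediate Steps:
W = 22 (W = 7 + 15 = 22)
Z(x) = 46 + 2*x (Z(x) = 2*((22 + x) + (x + x)/(x + x)) = 2*((22 + x) + (2*x)/((2*x))) = 2*((22 + x) + (2*x)*(1/(2*x))) = 2*((22 + x) + 1) = 2*(23 + x) = 46 + 2*x)
Z(g(-8))/((133*1)) = (46 + 2*(-8)**2)/((133*1)) = (46 + 2*64)/133 = (46 + 128)*(1/133) = 174*(1/133) = 174/133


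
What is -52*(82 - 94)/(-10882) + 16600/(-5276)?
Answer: -22991678/7176679 ≈ -3.2037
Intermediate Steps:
-52*(82 - 94)/(-10882) + 16600/(-5276) = -52*(-12)*(-1/10882) + 16600*(-1/5276) = 624*(-1/10882) - 4150/1319 = -312/5441 - 4150/1319 = -22991678/7176679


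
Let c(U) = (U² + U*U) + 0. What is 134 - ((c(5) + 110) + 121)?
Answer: -147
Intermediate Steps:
c(U) = 2*U² (c(U) = (U² + U²) + 0 = 2*U² + 0 = 2*U²)
134 - ((c(5) + 110) + 121) = 134 - ((2*5² + 110) + 121) = 134 - ((2*25 + 110) + 121) = 134 - ((50 + 110) + 121) = 134 - (160 + 121) = 134 - 1*281 = 134 - 281 = -147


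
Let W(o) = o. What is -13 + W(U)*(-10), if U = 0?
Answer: -13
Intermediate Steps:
-13 + W(U)*(-10) = -13 + 0*(-10) = -13 + 0 = -13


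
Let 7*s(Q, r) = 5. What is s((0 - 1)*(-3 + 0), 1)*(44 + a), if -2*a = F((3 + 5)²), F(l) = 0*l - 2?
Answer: 225/7 ≈ 32.143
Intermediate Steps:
s(Q, r) = 5/7 (s(Q, r) = (⅐)*5 = 5/7)
F(l) = -2 (F(l) = 0 - 2 = -2)
a = 1 (a = -½*(-2) = 1)
s((0 - 1)*(-3 + 0), 1)*(44 + a) = 5*(44 + 1)/7 = (5/7)*45 = 225/7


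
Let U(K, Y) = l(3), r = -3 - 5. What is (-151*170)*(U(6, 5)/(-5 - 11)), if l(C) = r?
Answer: -12835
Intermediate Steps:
r = -8
l(C) = -8
U(K, Y) = -8
(-151*170)*(U(6, 5)/(-5 - 11)) = (-151*170)*(-8/(-5 - 11)) = -(-205360)/(-16) = -(-205360)*(-1)/16 = -25670*1/2 = -12835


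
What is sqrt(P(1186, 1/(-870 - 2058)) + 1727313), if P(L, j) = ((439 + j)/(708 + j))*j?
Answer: sqrt(3977419923145271457438729)/1517452836 ≈ 1314.3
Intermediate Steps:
P(L, j) = j*(439 + j)/(708 + j) (P(L, j) = ((439 + j)/(708 + j))*j = j*(439 + j)/(708 + j))
sqrt(P(1186, 1/(-870 - 2058)) + 1727313) = sqrt((439 + 1/(-870 - 2058))/((-870 - 2058)*(708 + 1/(-870 - 2058))) + 1727313) = sqrt((439 + 1/(-2928))/((-2928)*(708 + 1/(-2928))) + 1727313) = sqrt(-(439 - 1/2928)/(2928*(708 - 1/2928)) + 1727313) = sqrt(-1/2928*1285391/2928/2073023/2928 + 1727313) = sqrt(-1/2928*2928/2073023*1285391/2928 + 1727313) = sqrt(-1285391/6069811344 + 1727313) = sqrt(10484464040753281/6069811344) = sqrt(3977419923145271457438729)/1517452836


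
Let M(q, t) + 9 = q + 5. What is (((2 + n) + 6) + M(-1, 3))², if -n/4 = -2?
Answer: 121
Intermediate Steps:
n = 8 (n = -4*(-2) = 8)
M(q, t) = -4 + q (M(q, t) = -9 + (q + 5) = -9 + (5 + q) = -4 + q)
(((2 + n) + 6) + M(-1, 3))² = (((2 + 8) + 6) + (-4 - 1))² = ((10 + 6) - 5)² = (16 - 5)² = 11² = 121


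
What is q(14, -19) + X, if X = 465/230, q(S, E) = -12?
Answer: -459/46 ≈ -9.9783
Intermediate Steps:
X = 93/46 (X = 465*(1/230) = 93/46 ≈ 2.0217)
q(14, -19) + X = -12 + 93/46 = -459/46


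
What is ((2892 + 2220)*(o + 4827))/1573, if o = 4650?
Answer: 3726648/121 ≈ 30799.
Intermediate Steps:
((2892 + 2220)*(o + 4827))/1573 = ((2892 + 2220)*(4650 + 4827))/1573 = (5112*9477)*(1/1573) = 48446424*(1/1573) = 3726648/121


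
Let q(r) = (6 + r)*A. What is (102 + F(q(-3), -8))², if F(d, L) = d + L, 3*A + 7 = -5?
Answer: 6724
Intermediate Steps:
A = -4 (A = -7/3 + (⅓)*(-5) = -7/3 - 5/3 = -4)
q(r) = -24 - 4*r (q(r) = (6 + r)*(-4) = -24 - 4*r)
F(d, L) = L + d
(102 + F(q(-3), -8))² = (102 + (-8 + (-24 - 4*(-3))))² = (102 + (-8 + (-24 + 12)))² = (102 + (-8 - 12))² = (102 - 20)² = 82² = 6724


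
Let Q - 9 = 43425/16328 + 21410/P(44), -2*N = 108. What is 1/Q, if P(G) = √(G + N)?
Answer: 3108475656/12220827275697169 + 570798273344*I*√10/12220827275697169 ≈ 2.5436e-7 + 0.0001477*I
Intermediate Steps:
N = -54 (N = -½*108 = -54)
P(G) = √(-54 + G) (P(G) = √(G - 54) = √(-54 + G))
Q = 190377/16328 - 2141*I*√10 (Q = 9 + (43425/16328 + 21410/(√(-54 + 44))) = 9 + (43425*(1/16328) + 21410/(√(-10))) = 9 + (43425/16328 + 21410/((I*√10))) = 9 + (43425/16328 + 21410*(-I*√10/10)) = 9 + (43425/16328 - 2141*I*√10) = 190377/16328 - 2141*I*√10 ≈ 11.66 - 6770.4*I)
1/Q = 1/(190377/16328 - 2141*I*√10)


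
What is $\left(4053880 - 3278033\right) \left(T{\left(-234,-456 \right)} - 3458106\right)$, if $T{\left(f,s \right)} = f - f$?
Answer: $-2682961165782$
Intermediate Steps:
$T{\left(f,s \right)} = 0$
$\left(4053880 - 3278033\right) \left(T{\left(-234,-456 \right)} - 3458106\right) = \left(4053880 - 3278033\right) \left(0 - 3458106\right) = 775847 \left(-3458106\right) = -2682961165782$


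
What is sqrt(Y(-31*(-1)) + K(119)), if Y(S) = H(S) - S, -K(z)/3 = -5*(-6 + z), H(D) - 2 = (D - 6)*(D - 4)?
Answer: sqrt(2341) ≈ 48.384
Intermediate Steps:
H(D) = 2 + (-6 + D)*(-4 + D) (H(D) = 2 + (D - 6)*(D - 4) = 2 + (-6 + D)*(-4 + D))
K(z) = -90 + 15*z (K(z) = -(-15)*(-6 + z) = -3*(30 - 5*z) = -90 + 15*z)
Y(S) = 26 + S**2 - 11*S (Y(S) = (26 + S**2 - 10*S) - S = 26 + S**2 - 11*S)
sqrt(Y(-31*(-1)) + K(119)) = sqrt((26 + (-31*(-1))**2 - (-341)*(-1)) + (-90 + 15*119)) = sqrt((26 + 31**2 - 11*31) + (-90 + 1785)) = sqrt((26 + 961 - 341) + 1695) = sqrt(646 + 1695) = sqrt(2341)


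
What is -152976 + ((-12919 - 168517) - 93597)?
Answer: -428009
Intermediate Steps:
-152976 + ((-12919 - 168517) - 93597) = -152976 + (-181436 - 93597) = -152976 - 275033 = -428009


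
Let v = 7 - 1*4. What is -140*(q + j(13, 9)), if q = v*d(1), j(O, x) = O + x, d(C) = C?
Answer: -3500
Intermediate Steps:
v = 3 (v = 7 - 4 = 3)
q = 3 (q = 3*1 = 3)
-140*(q + j(13, 9)) = -140*(3 + (13 + 9)) = -140*(3 + 22) = -140*25 = -3500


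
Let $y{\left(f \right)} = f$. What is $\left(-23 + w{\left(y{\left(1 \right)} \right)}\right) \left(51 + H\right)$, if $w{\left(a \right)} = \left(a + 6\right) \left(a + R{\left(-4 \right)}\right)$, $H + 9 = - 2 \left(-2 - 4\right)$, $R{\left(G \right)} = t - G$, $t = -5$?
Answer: $-1242$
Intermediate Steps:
$R{\left(G \right)} = -5 - G$
$H = 3$ ($H = -9 - 2 \left(-2 - 4\right) = -9 - -12 = -9 + 12 = 3$)
$w{\left(a \right)} = \left(-1 + a\right) \left(6 + a\right)$ ($w{\left(a \right)} = \left(a + 6\right) \left(a - 1\right) = \left(6 + a\right) \left(a + \left(-5 + 4\right)\right) = \left(6 + a\right) \left(a - 1\right) = \left(6 + a\right) \left(-1 + a\right) = \left(-1 + a\right) \left(6 + a\right)$)
$\left(-23 + w{\left(y{\left(1 \right)} \right)}\right) \left(51 + H\right) = \left(-23 + \left(-6 + 1^{2} + 5 \cdot 1\right)\right) \left(51 + 3\right) = \left(-23 + \left(-6 + 1 + 5\right)\right) 54 = \left(-23 + 0\right) 54 = \left(-23\right) 54 = -1242$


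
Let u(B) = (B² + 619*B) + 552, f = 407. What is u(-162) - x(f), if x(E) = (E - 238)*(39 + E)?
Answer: -148856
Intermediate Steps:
u(B) = 552 + B² + 619*B
x(E) = (-238 + E)*(39 + E)
u(-162) - x(f) = (552 + (-162)² + 619*(-162)) - (-9282 + 407² - 199*407) = (552 + 26244 - 100278) - (-9282 + 165649 - 80993) = -73482 - 1*75374 = -73482 - 75374 = -148856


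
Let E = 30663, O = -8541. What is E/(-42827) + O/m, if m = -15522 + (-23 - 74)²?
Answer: 178342488/261801451 ≈ 0.68121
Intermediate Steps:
m = -6113 (m = -15522 + (-97)² = -15522 + 9409 = -6113)
E/(-42827) + O/m = 30663/(-42827) - 8541/(-6113) = 30663*(-1/42827) - 8541*(-1/6113) = -30663/42827 + 8541/6113 = 178342488/261801451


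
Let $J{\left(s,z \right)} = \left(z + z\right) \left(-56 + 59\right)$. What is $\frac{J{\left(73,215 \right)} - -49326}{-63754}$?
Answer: $- \frac{25308}{31877} \approx -0.79393$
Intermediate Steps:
$J{\left(s,z \right)} = 6 z$ ($J{\left(s,z \right)} = 2 z 3 = 6 z$)
$\frac{J{\left(73,215 \right)} - -49326}{-63754} = \frac{6 \cdot 215 - -49326}{-63754} = \left(1290 + 49326\right) \left(- \frac{1}{63754}\right) = 50616 \left(- \frac{1}{63754}\right) = - \frac{25308}{31877}$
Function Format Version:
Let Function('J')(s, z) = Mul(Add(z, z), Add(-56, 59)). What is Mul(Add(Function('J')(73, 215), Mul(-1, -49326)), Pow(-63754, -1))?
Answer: Rational(-25308, 31877) ≈ -0.79393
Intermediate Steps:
Function('J')(s, z) = Mul(6, z) (Function('J')(s, z) = Mul(Mul(2, z), 3) = Mul(6, z))
Mul(Add(Function('J')(73, 215), Mul(-1, -49326)), Pow(-63754, -1)) = Mul(Add(Mul(6, 215), Mul(-1, -49326)), Pow(-63754, -1)) = Mul(Add(1290, 49326), Rational(-1, 63754)) = Mul(50616, Rational(-1, 63754)) = Rational(-25308, 31877)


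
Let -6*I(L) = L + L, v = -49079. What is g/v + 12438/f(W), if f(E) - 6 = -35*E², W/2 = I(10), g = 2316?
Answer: -2763150177/342227867 ≈ -8.0740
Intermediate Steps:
I(L) = -L/3 (I(L) = -(L + L)/6 = -L/3)
W = -20/3 (W = 2*(-⅓*10) = 2*(-10/3) = -20/3 ≈ -6.6667)
f(E) = 6 - 35*E²
g/v + 12438/f(W) = 2316/(-49079) + 12438/(6 - 35*(-20/3)²) = 2316*(-1/49079) + 12438/(6 - 35*400/9) = -2316/49079 + 12438/(6 - 14000/9) = -2316/49079 + 12438/(-13946/9) = -2316/49079 + 12438*(-9/13946) = -2316/49079 - 55971/6973 = -2763150177/342227867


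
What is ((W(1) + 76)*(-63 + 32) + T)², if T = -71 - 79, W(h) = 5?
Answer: 7080921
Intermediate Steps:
T = -150
((W(1) + 76)*(-63 + 32) + T)² = ((5 + 76)*(-63 + 32) - 150)² = (81*(-31) - 150)² = (-2511 - 150)² = (-2661)² = 7080921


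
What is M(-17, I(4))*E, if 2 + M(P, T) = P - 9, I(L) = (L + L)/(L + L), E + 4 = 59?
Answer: -1540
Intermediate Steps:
E = 55 (E = -4 + 59 = 55)
I(L) = 1 (I(L) = (2*L)/((2*L)) = (2*L)*(1/(2*L)) = 1)
M(P, T) = -11 + P (M(P, T) = -2 + (P - 9) = -2 + (-9 + P) = -11 + P)
M(-17, I(4))*E = (-11 - 17)*55 = -28*55 = -1540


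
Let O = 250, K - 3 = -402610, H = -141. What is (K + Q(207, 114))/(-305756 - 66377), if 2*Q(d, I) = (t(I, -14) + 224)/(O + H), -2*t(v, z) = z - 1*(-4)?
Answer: 87768097/81124994 ≈ 1.0819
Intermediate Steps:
K = -402607 (K = 3 - 402610 = -402607)
t(v, z) = -2 - z/2 (t(v, z) = -(z - 1*(-4))/2 = -(z + 4)/2 = -(4 + z)/2 = -2 - z/2)
Q(d, I) = 229/218 (Q(d, I) = (((-2 - ½*(-14)) + 224)/(250 - 141))/2 = (((-2 + 7) + 224)/109)/2 = ((5 + 224)*(1/109))/2 = (229*(1/109))/2 = (½)*(229/109) = 229/218)
(K + Q(207, 114))/(-305756 - 66377) = (-402607 + 229/218)/(-305756 - 66377) = -87768097/218/(-372133) = -87768097/218*(-1/372133) = 87768097/81124994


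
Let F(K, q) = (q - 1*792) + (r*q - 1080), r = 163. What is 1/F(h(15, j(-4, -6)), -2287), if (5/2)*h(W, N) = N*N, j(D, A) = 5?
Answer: -1/376940 ≈ -2.6529e-6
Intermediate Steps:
h(W, N) = 2*N²/5 (h(W, N) = 2*(N*N)/5 = 2*N²/5)
F(K, q) = -1872 + 164*q (F(K, q) = (q - 1*792) + (163*q - 1080) = (q - 792) + (-1080 + 163*q) = (-792 + q) + (-1080 + 163*q) = -1872 + 164*q)
1/F(h(15, j(-4, -6)), -2287) = 1/(-1872 + 164*(-2287)) = 1/(-1872 - 375068) = 1/(-376940) = -1/376940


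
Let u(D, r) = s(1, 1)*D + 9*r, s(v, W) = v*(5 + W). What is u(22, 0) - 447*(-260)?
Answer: 116352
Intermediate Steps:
u(D, r) = 6*D + 9*r (u(D, r) = (1*(5 + 1))*D + 9*r = (1*6)*D + 9*r = 6*D + 9*r)
u(22, 0) - 447*(-260) = (6*22 + 9*0) - 447*(-260) = (132 + 0) + 116220 = 132 + 116220 = 116352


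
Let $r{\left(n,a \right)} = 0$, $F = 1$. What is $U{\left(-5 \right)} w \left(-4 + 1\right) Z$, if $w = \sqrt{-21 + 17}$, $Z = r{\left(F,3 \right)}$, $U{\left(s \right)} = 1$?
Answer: $0$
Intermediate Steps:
$Z = 0$
$w = 2 i$ ($w = \sqrt{-4} = 2 i \approx 2.0 i$)
$U{\left(-5 \right)} w \left(-4 + 1\right) Z = 1 \cdot 2 i \left(-4 + 1\right) 0 = 2 i \left(\left(-3\right) 0\right) = 2 i 0 = 0$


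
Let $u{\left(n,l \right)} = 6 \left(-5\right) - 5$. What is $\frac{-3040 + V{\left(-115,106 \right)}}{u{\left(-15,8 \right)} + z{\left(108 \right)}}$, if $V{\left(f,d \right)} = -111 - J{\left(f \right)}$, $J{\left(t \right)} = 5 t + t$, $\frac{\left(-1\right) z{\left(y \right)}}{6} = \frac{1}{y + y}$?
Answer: $\frac{88596}{1261} \approx 70.259$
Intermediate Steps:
$z{\left(y \right)} = - \frac{3}{y}$ ($z{\left(y \right)} = - \frac{6}{y + y} = - \frac{6}{2 y} = - 6 \frac{1}{2 y} = - \frac{3}{y}$)
$u{\left(n,l \right)} = -35$ ($u{\left(n,l \right)} = -30 - 5 = -35$)
$J{\left(t \right)} = 6 t$
$V{\left(f,d \right)} = -111 - 6 f$
$\frac{-3040 + V{\left(-115,106 \right)}}{u{\left(-15,8 \right)} + z{\left(108 \right)}} = \frac{-3040 - -579}{-35 - \frac{3}{108}} = \frac{-3040 + \left(-111 + 690\right)}{-35 - \frac{1}{36}} = \frac{-3040 + 579}{-35 - \frac{1}{36}} = - \frac{2461}{- \frac{1261}{36}} = \left(-2461\right) \left(- \frac{36}{1261}\right) = \frac{88596}{1261}$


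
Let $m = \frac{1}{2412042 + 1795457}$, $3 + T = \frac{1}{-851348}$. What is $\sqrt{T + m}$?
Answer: $\frac{3 i \sqrt{1069254711731795068070549}}{1791022929326} \approx 1.7321 i$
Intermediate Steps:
$T = - \frac{2554045}{851348}$ ($T = -3 + \frac{1}{-851348} = -3 - \frac{1}{851348} = - \frac{2554045}{851348} \approx -3.0$)
$m = \frac{1}{4207499} \approx 2.3767 \cdot 10^{-7}$
$\sqrt{T + m} = \sqrt{- \frac{2554045}{851348} + \frac{1}{4207499}} = \sqrt{- \frac{10746140932107}{3582045858652}} = \frac{3 i \sqrt{1069254711731795068070549}}{1791022929326}$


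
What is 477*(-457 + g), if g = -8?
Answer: -221805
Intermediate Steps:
477*(-457 + g) = 477*(-457 - 8) = 477*(-465) = -221805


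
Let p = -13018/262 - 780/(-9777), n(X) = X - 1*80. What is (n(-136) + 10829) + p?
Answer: 4509818706/426929 ≈ 10563.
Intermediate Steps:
n(X) = -80 + X (n(X) = X - 80 = -80 + X)
p = -21178771/426929 (p = -13018*1/262 - 780*(-1/9777) = -6509/131 + 260/3259 = -21178771/426929 ≈ -49.607)
(n(-136) + 10829) + p = ((-80 - 136) + 10829) - 21178771/426929 = (-216 + 10829) - 21178771/426929 = 10613 - 21178771/426929 = 4509818706/426929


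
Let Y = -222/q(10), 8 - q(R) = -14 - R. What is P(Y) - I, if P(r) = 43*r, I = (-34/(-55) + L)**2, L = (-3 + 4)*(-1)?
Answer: -14445381/48400 ≈ -298.46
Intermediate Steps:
L = -1 (L = 1*(-1) = -1)
q(R) = 22 + R (q(R) = 8 - (-14 - R) = 8 + (14 + R) = 22 + R)
Y = -111/16 (Y = -222/(22 + 10) = -222/32 = -222*1/32 = -111/16 ≈ -6.9375)
I = 441/3025 (I = (-34/(-55) - 1)**2 = (-34*(-1/55) - 1)**2 = (34/55 - 1)**2 = (-21/55)**2 = 441/3025 ≈ 0.14579)
P(Y) - I = 43*(-111/16) - 1*441/3025 = -4773/16 - 441/3025 = -14445381/48400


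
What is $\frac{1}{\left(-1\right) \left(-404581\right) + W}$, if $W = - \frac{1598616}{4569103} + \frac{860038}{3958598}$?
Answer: $\frac{1291945856971}{522696575425191690} \approx 2.4717 \cdot 10^{-6}$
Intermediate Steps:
$W = - \frac{171333992461}{1291945856971}$ ($W = \left(-1598616\right) \frac{1}{4569103} + 860038 \cdot \frac{1}{3958598} = - \frac{1598616}{4569103} + \frac{430019}{1979299} = - \frac{171333992461}{1291945856971} \approx -0.13262$)
$\frac{1}{\left(-1\right) \left(-404581\right) + W} = \frac{1}{\left(-1\right) \left(-404581\right) - \frac{171333992461}{1291945856971}} = \frac{1}{404581 - \frac{171333992461}{1291945856971}} = \frac{1}{\frac{522696575425191690}{1291945856971}} = \frac{1291945856971}{522696575425191690}$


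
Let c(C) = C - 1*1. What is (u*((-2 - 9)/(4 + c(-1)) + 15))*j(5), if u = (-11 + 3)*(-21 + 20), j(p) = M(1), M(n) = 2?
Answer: 152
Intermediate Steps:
c(C) = -1 + C (c(C) = C - 1 = -1 + C)
j(p) = 2
u = 8 (u = -8*(-1) = 8)
(u*((-2 - 9)/(4 + c(-1)) + 15))*j(5) = (8*((-2 - 9)/(4 + (-1 - 1)) + 15))*2 = (8*(-11/(4 - 2) + 15))*2 = (8*(-11/2 + 15))*2 = (8*(19/2))*2 = 76*2 = 152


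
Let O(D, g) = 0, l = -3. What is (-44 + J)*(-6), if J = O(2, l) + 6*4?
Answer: 120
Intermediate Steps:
J = 24 (J = 0 + 6*4 = 0 + 24 = 24)
(-44 + J)*(-6) = (-44 + 24)*(-6) = -20*(-6) = 120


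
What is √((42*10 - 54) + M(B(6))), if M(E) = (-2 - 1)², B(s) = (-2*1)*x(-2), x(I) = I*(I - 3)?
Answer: 5*√15 ≈ 19.365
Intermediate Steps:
x(I) = I*(-3 + I)
B(s) = -20 (B(s) = (-2*1)*(-2*(-3 - 2)) = -(-4)*(-5) = -2*10 = -20)
M(E) = 9 (M(E) = (-3)² = 9)
√((42*10 - 54) + M(B(6))) = √((42*10 - 54) + 9) = √((420 - 54) + 9) = √(366 + 9) = √375 = 5*√15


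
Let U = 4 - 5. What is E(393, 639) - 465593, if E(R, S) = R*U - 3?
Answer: -465989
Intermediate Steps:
U = -1
E(R, S) = -3 - R (E(R, S) = R*(-1) - 3 = -R - 3 = -3 - R)
E(393, 639) - 465593 = (-3 - 1*393) - 465593 = (-3 - 393) - 465593 = -396 - 465593 = -465989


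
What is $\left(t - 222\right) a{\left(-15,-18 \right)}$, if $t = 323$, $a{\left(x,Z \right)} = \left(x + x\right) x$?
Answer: $45450$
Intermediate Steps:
$a{\left(x,Z \right)} = 2 x^{2}$ ($a{\left(x,Z \right)} = 2 x x = 2 x^{2}$)
$\left(t - 222\right) a{\left(-15,-18 \right)} = \left(323 - 222\right) 2 \left(-15\right)^{2} = 101 \cdot 2 \cdot 225 = 101 \cdot 450 = 45450$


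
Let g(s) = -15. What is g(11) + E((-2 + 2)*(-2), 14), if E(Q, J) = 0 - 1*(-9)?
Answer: -6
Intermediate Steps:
E(Q, J) = 9 (E(Q, J) = 0 + 9 = 9)
g(11) + E((-2 + 2)*(-2), 14) = -15 + 9 = -6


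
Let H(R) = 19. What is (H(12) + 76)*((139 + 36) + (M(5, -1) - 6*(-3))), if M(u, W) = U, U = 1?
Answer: 18430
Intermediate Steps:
M(u, W) = 1
(H(12) + 76)*((139 + 36) + (M(5, -1) - 6*(-3))) = (19 + 76)*((139 + 36) + (1 - 6*(-3))) = 95*(175 + (1 + 18)) = 95*(175 + 19) = 95*194 = 18430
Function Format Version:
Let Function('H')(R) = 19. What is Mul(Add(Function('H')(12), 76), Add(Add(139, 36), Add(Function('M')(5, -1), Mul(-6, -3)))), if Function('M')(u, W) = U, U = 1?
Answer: 18430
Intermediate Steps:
Function('M')(u, W) = 1
Mul(Add(Function('H')(12), 76), Add(Add(139, 36), Add(Function('M')(5, -1), Mul(-6, -3)))) = Mul(Add(19, 76), Add(Add(139, 36), Add(1, Mul(-6, -3)))) = Mul(95, Add(175, Add(1, 18))) = Mul(95, Add(175, 19)) = Mul(95, 194) = 18430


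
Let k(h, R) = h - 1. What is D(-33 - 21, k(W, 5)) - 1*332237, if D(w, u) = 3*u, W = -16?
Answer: -332288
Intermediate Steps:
k(h, R) = -1 + h
D(-33 - 21, k(W, 5)) - 1*332237 = 3*(-1 - 16) - 1*332237 = 3*(-17) - 332237 = -51 - 332237 = -332288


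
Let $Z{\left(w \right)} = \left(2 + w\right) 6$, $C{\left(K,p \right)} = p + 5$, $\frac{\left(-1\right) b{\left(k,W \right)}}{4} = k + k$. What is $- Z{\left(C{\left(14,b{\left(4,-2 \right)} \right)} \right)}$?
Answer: $150$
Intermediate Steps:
$b{\left(k,W \right)} = - 8 k$ ($b{\left(k,W \right)} = - 4 \left(k + k\right) = - 4 \cdot 2 k = - 8 k$)
$C{\left(K,p \right)} = 5 + p$
$Z{\left(w \right)} = 12 + 6 w$
$- Z{\left(C{\left(14,b{\left(4,-2 \right)} \right)} \right)} = - (12 + 6 \left(5 - 32\right)) = - (12 + 6 \left(-27\right)) = - (12 - 162) = \left(-1\right) \left(-150\right) = 150$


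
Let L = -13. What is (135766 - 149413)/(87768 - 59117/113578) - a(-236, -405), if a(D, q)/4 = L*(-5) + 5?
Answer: -2792717339326/9968454787 ≈ -280.16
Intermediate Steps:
a(D, q) = 280 (a(D, q) = 4*(-13*(-5) + 5) = 4*(65 + 5) = 4*70 = 280)
(135766 - 149413)/(87768 - 59117/113578) - a(-236, -405) = (135766 - 149413)/(87768 - 59117/113578) - 1*280 = -13647/(87768 - 59117*1/113578) - 280 = -13647/(87768 - 59117/113578) - 280 = -13647/9968454787/113578 - 280 = -13647*113578/9968454787 - 280 = -1549998966/9968454787 - 280 = -2792717339326/9968454787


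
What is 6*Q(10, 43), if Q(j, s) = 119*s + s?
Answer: 30960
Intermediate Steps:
Q(j, s) = 120*s
6*Q(10, 43) = 6*(120*43) = 6*5160 = 30960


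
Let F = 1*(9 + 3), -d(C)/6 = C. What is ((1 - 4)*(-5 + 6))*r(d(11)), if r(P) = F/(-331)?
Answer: 36/331 ≈ 0.10876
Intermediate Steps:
d(C) = -6*C
F = 12 (F = 1*12 = 12)
r(P) = -12/331 (r(P) = 12/(-331) = 12*(-1/331) = -12/331)
((1 - 4)*(-5 + 6))*r(d(11)) = ((1 - 4)*(-5 + 6))*(-12/331) = -3*1*(-12/331) = -3*(-12/331) = 36/331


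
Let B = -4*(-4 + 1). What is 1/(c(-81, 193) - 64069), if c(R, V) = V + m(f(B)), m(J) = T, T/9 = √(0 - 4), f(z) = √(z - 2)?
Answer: -5323/340011975 - I/226674650 ≈ -1.5655e-5 - 4.4116e-9*I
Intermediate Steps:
B = 12 (B = -4*(-3) = 12)
f(z) = √(-2 + z)
T = 18*I (T = 9*√(0 - 4) = 9*√(-4) = 9*(2*I) = 18*I ≈ 18.0*I)
m(J) = 18*I
c(R, V) = V + 18*I
1/(c(-81, 193) - 64069) = 1/((193 + 18*I) - 64069) = 1/(-63876 + 18*I) = (-63876 - 18*I)/4080143700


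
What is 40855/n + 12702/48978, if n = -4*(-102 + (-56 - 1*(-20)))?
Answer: 111555983/1501992 ≈ 74.272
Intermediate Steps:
n = 552 (n = -4*(-102 + (-56 + 20)) = -4*(-102 - 36) = -4*(-138) = 552)
40855/n + 12702/48978 = 40855/552 + 12702/48978 = 40855*(1/552) + 12702*(1/48978) = 40855/552 + 2117/8163 = 111555983/1501992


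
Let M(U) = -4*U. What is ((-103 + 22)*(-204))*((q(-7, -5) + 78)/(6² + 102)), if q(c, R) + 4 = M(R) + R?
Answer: 245106/23 ≈ 10657.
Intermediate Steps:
q(c, R) = -4 - 3*R (q(c, R) = -4 + (-4*R + R) = -4 - 3*R)
((-103 + 22)*(-204))*((q(-7, -5) + 78)/(6² + 102)) = ((-103 + 22)*(-204))*(((-4 - 3*(-5)) + 78)/(6² + 102)) = (-81*(-204))*(((-4 + 15) + 78)/(36 + 102)) = 16524*((11 + 78)/138) = 16524*(89*(1/138)) = 16524*(89/138) = 245106/23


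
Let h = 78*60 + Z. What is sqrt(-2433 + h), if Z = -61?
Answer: sqrt(2186) ≈ 46.755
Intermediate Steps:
h = 4619 (h = 78*60 - 61 = 4680 - 61 = 4619)
sqrt(-2433 + h) = sqrt(-2433 + 4619) = sqrt(2186)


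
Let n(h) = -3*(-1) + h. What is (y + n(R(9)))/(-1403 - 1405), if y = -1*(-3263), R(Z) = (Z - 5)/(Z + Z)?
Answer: -7349/6318 ≈ -1.1632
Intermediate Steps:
R(Z) = (-5 + Z)/(2*Z) (R(Z) = (-5 + Z)/((2*Z)) = (-5 + Z)*(1/(2*Z)) = (-5 + Z)/(2*Z))
n(h) = 3 + h
y = 3263
(y + n(R(9)))/(-1403 - 1405) = (3263 + (3 + (½)*(-5 + 9)/9))/(-1403 - 1405) = (3263 + (3 + (½)*(⅑)*4))/(-2808) = (3263 + (3 + 2/9))*(-1/2808) = (3263 + 29/9)*(-1/2808) = (29396/9)*(-1/2808) = -7349/6318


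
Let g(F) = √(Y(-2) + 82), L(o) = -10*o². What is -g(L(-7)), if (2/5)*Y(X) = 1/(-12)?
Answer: -√11778/12 ≈ -9.0439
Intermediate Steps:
Y(X) = -5/24 (Y(X) = (5/2)/(-12) = (5/2)*(-1/12) = -5/24)
g(F) = √11778/12 (g(F) = √(-5/24 + 82) = √(1963/24) = √11778/12)
-g(L(-7)) = -√11778/12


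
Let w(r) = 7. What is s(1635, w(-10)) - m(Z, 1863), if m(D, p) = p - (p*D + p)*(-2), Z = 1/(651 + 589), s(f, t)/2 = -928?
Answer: -4617763/620 ≈ -7448.0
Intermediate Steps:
s(f, t) = -1856 (s(f, t) = 2*(-928) = -1856)
Z = 1/1240 ≈ 0.00080645
m(D, p) = 3*p + 2*D*p (m(D, p) = p - (D*p + p)*(-2) = p - (p + D*p)*(-2) = p - (-2*p - 2*D*p) = p + (2*p + 2*D*p) = 3*p + 2*D*p)
s(1635, w(-10)) - m(Z, 1863) = -1856 - 1863*(3 + 2*(1/1240)) = -1856 - 1863*(3 + 1/620) = -1856 - 1863*1861/620 = -1856 - 1*3467043/620 = -1856 - 3467043/620 = -4617763/620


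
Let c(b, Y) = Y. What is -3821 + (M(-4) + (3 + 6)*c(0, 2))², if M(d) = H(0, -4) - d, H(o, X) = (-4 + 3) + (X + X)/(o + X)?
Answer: -3292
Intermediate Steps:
H(o, X) = -1 + 2*X/(X + o) (H(o, X) = -1 + (2*X)/(X + o) = -1 + 2*X/(X + o))
M(d) = 1 - d (M(d) = (-4 - 1*0)/(-4 + 0) - d = (-4 + 0)/(-4) - d = -¼*(-4) - d = 1 - d)
-3821 + (M(-4) + (3 + 6)*c(0, 2))² = -3821 + ((1 - 1*(-4)) + (3 + 6)*2)² = -3821 + ((1 + 4) + 9*2)² = -3821 + (5 + 18)² = -3821 + 23² = -3821 + 529 = -3292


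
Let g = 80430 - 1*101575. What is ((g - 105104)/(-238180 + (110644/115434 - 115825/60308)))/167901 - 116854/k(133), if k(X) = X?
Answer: -5422022685508578353132518/6171196704980296963519 ≈ -878.60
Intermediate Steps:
g = -21145 (g = 80430 - 101575 = -21145)
((g - 105104)/(-238180 + (110644/115434 - 115825/60308)))/167901 - 116854/k(133) = ((-21145 - 105104)/(-238180 + (110644/115434 - 115825/60308)))/167901 - 116854/133 = -126249/(-238180 + (110644*(1/115434) - 115825*1/60308))*(1/167901) - 116854*1/133 = -126249/(-238180 + (55322/57717 - 115825/60308))*(1/167901) - 116854/133 = -126249/(-238180 - 3348712349/3480796836)*(1/167901) - 116854/133 = -126249/(-829059539110829/3480796836)*(1/167901) - 116854/133 = -126249*(-3480796836/829059539110829)*(1/167901) - 116854/133 = (439447119748164/829059539110829)*(1/167901) - 116854/133 = 146482373249388/46399975225415766643 - 116854/133 = -5422022685508578353132518/6171196704980296963519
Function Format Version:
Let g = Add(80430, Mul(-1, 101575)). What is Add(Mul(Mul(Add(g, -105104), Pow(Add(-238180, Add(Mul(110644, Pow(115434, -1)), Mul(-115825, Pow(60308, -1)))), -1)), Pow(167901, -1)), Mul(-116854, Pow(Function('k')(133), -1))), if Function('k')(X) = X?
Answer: Rational(-5422022685508578353132518, 6171196704980296963519) ≈ -878.60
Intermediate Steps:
g = -21145 (g = Add(80430, -101575) = -21145)
Add(Mul(Mul(Add(g, -105104), Pow(Add(-238180, Add(Mul(110644, Pow(115434, -1)), Mul(-115825, Pow(60308, -1)))), -1)), Pow(167901, -1)), Mul(-116854, Pow(Function('k')(133), -1))) = Add(Mul(Mul(Add(-21145, -105104), Pow(Add(-238180, Add(Mul(110644, Pow(115434, -1)), Mul(-115825, Pow(60308, -1)))), -1)), Pow(167901, -1)), Mul(-116854, Pow(133, -1))) = Add(Mul(Mul(-126249, Pow(Add(-238180, Add(Mul(110644, Rational(1, 115434)), Mul(-115825, Rational(1, 60308)))), -1)), Rational(1, 167901)), Mul(-116854, Rational(1, 133))) = Add(Mul(Mul(-126249, Pow(Add(-238180, Add(Rational(55322, 57717), Rational(-115825, 60308))), -1)), Rational(1, 167901)), Rational(-116854, 133)) = Add(Mul(Mul(-126249, Pow(Add(-238180, Rational(-3348712349, 3480796836)), -1)), Rational(1, 167901)), Rational(-116854, 133)) = Add(Mul(Mul(-126249, Pow(Rational(-829059539110829, 3480796836), -1)), Rational(1, 167901)), Rational(-116854, 133)) = Add(Mul(Mul(-126249, Rational(-3480796836, 829059539110829)), Rational(1, 167901)), Rational(-116854, 133)) = Add(Mul(Rational(439447119748164, 829059539110829), Rational(1, 167901)), Rational(-116854, 133)) = Add(Rational(146482373249388, 46399975225415766643), Rational(-116854, 133)) = Rational(-5422022685508578353132518, 6171196704980296963519)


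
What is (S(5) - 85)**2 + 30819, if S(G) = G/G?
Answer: 37875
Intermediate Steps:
S(G) = 1
(S(5) - 85)**2 + 30819 = (1 - 85)**2 + 30819 = (-84)**2 + 30819 = 7056 + 30819 = 37875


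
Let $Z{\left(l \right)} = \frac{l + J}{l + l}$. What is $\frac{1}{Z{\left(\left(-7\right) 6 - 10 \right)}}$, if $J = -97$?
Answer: $\frac{104}{149} \approx 0.69799$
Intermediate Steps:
$Z{\left(l \right)} = \frac{-97 + l}{2 l}$ ($Z{\left(l \right)} = \frac{l - 97}{l + l} = \frac{-97 + l}{2 l}$)
$\frac{1}{Z{\left(\left(-7\right) 6 - 10 \right)}} = \frac{1}{\frac{1}{2} \frac{1}{\left(-7\right) 6 - 10} \left(-97 - 52\right)} = \frac{1}{\frac{1}{2} \frac{1}{-42 - 10} \left(-97 - 52\right)} = \frac{1}{\frac{1}{2} \frac{1}{-52} \left(-97 - 52\right)} = \frac{1}{\frac{1}{2} \left(- \frac{1}{52}\right) \left(-149\right)} = \frac{1}{\frac{149}{104}} = \frac{104}{149}$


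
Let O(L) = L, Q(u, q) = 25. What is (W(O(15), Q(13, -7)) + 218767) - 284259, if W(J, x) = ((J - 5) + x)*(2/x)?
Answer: -327446/5 ≈ -65489.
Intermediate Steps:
W(J, x) = 2*(-5 + J + x)/x (W(J, x) = ((-5 + J) + x)*(2/x) = (-5 + J + x)*(2/x) = 2*(-5 + J + x)/x)
(W(O(15), Q(13, -7)) + 218767) - 284259 = (2*(-5 + 15 + 25)/25 + 218767) - 284259 = (2*(1/25)*35 + 218767) - 284259 = (14/5 + 218767) - 284259 = 1093849/5 - 284259 = -327446/5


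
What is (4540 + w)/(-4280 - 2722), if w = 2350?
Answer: -3445/3501 ≈ -0.98400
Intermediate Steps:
(4540 + w)/(-4280 - 2722) = (4540 + 2350)/(-4280 - 2722) = 6890/(-7002) = 6890*(-1/7002) = -3445/3501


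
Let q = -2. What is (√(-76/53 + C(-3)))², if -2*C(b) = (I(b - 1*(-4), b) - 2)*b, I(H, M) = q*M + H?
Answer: 643/106 ≈ 6.0660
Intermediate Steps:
I(H, M) = H - 2*M (I(H, M) = -2*M + H = H - 2*M)
C(b) = -b*(2 - b)/2 (C(b) = -(((b - 1*(-4)) - 2*b) - 2)*b/2 = -(((b + 4) - 2*b) - 2)*b/2 = -(((4 + b) - 2*b) - 2)*b/2 = -((4 - b) - 2)*b/2 = -(2 - b)*b/2 = -b*(2 - b)/2)
(√(-76/53 + C(-3)))² = (√(-76/53 + (½)*(-3)*(-2 - 3)))² = (√(-76*1/53 + (½)*(-3)*(-5)))² = (√(-76/53 + 15/2))² = (√(643/106))² = (√68158/106)² = 643/106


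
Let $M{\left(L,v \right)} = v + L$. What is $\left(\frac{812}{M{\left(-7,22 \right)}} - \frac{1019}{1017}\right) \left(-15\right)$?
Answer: $- \frac{270173}{339} \approx -796.97$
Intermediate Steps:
$M{\left(L,v \right)} = L + v$
$\left(\frac{812}{M{\left(-7,22 \right)}} - \frac{1019}{1017}\right) \left(-15\right) = \left(\frac{812}{-7 + 22} - \frac{1019}{1017}\right) \left(-15\right) = \left(\frac{812}{15} - \frac{1019}{1017}\right) \left(-15\right) = \frac{270173}{5085} \left(-15\right) = - \frac{270173}{339}$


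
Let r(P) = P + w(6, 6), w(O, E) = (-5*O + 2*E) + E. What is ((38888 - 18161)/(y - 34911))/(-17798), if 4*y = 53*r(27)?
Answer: 13818/411872417 ≈ 3.3549e-5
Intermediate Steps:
w(O, E) = -5*O + 3*E
r(P) = -12 + P (r(P) = P + (-5*6 + 3*6) = P + (-30 + 18) = P - 12 = -12 + P)
y = 795/4 (y = (53*(-12 + 27))/4 = (53*15)/4 = (¼)*795 = 795/4 ≈ 198.75)
((38888 - 18161)/(y - 34911))/(-17798) = ((38888 - 18161)/(795/4 - 34911))/(-17798) = (20727/(-138849/4))*(-1/17798) = (20727*(-4/138849))*(-1/17798) = -27636/46283*(-1/17798) = 13818/411872417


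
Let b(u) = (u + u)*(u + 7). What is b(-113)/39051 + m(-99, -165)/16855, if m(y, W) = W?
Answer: 79466993/131640921 ≈ 0.60366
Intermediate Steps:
b(u) = 2*u*(7 + u) (b(u) = (2*u)*(7 + u) = 2*u*(7 + u))
b(-113)/39051 + m(-99, -165)/16855 = (2*(-113)*(7 - 113))/39051 - 165/16855 = (2*(-113)*(-106))*(1/39051) - 165*1/16855 = 23956*(1/39051) - 33/3371 = 23956/39051 - 33/3371 = 79466993/131640921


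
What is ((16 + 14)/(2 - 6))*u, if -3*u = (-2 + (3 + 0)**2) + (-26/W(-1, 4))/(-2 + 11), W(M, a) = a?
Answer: 565/36 ≈ 15.694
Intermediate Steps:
u = -113/54 (u = -((-2 + (3 + 0)**2) + (-26/4)/(-2 + 11))/3 = -((-2 + 3**2) - 26*1/4/9)/3 = -((-2 + 9) - 13/2*1/9)/3 = -(7 - 13/18)/3 = -1/3*113/18 = -113/54 ≈ -2.0926)
((16 + 14)/(2 - 6))*u = ((16 + 14)/(2 - 6))*(-113/54) = (30/(-4))*(-113/54) = (30*(-1/4))*(-113/54) = -15/2*(-113/54) = 565/36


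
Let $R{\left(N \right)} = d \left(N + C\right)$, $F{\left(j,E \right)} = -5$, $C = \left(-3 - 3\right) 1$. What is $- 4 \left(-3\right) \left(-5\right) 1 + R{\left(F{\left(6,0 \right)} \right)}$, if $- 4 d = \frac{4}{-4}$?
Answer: $- \frac{251}{4} \approx -62.75$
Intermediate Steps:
$C = -6$ ($C = \left(-6\right) 1 = -6$)
$d = \frac{1}{4}$ ($d = - \frac{4 \frac{1}{-4}}{4} = - \frac{4 \left(- \frac{1}{4}\right)}{4} = \left(- \frac{1}{4}\right) \left(-1\right) = \frac{1}{4} \approx 0.25$)
$R{\left(N \right)} = - \frac{3}{2} + \frac{N}{4}$ ($R{\left(N \right)} = \frac{N - 6}{4} = \frac{-6 + N}{4} = - \frac{3}{2} + \frac{N}{4}$)
$- 4 \left(-3\right) \left(-5\right) 1 + R{\left(F{\left(6,0 \right)} \right)} = - 4 \left(-3\right) \left(-5\right) 1 + \left(- \frac{3}{2} + \frac{1}{4} \left(-5\right)\right) = - 4 \cdot 15 \cdot 1 - \frac{11}{4} = \left(-4\right) 15 - \frac{11}{4} = -60 - \frac{11}{4} = - \frac{251}{4}$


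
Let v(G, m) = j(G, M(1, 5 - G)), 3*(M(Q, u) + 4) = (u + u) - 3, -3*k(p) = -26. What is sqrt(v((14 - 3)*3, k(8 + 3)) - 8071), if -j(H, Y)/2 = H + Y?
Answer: I*sqrt(72807)/3 ≈ 89.943*I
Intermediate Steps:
k(p) = 26/3 (k(p) = -1/3*(-26) = 26/3)
M(Q, u) = -5 + 2*u/3 (M(Q, u) = -4 + ((u + u) - 3)/3 = -4 + (2*u - 3)/3 = -4 + (-3 + 2*u)/3 = -4 + (-1 + 2*u/3) = -5 + 2*u/3)
j(H, Y) = -2*H - 2*Y (j(H, Y) = -2*(H + Y) = -2*H - 2*Y)
v(G, m) = 10/3 - 2*G/3 (v(G, m) = -2*G - 2*(-5 + 2*(5 - G)/3) = -2*G - 2*(-5 + (10/3 - 2*G/3)) = -2*G - 2*(-5/3 - 2*G/3) = -2*G + (10/3 + 4*G/3) = 10/3 - 2*G/3)
sqrt(v((14 - 3)*3, k(8 + 3)) - 8071) = sqrt((10/3 - 2*(14 - 3)*3/3) - 8071) = sqrt((10/3 - 22*3/3) - 8071) = sqrt((10/3 - 2/3*33) - 8071) = sqrt((10/3 - 22) - 8071) = sqrt(-56/3 - 8071) = sqrt(-24269/3) = I*sqrt(72807)/3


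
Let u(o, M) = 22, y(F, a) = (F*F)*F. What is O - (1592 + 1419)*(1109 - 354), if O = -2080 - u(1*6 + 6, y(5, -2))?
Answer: -2275407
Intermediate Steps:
y(F, a) = F³ (y(F, a) = F²*F = F³)
O = -2102 (O = -2080 - 1*22 = -2080 - 22 = -2102)
O - (1592 + 1419)*(1109 - 354) = -2102 - (1592 + 1419)*(1109 - 354) = -2102 - 3011*755 = -2102 - 1*2273305 = -2102 - 2273305 = -2275407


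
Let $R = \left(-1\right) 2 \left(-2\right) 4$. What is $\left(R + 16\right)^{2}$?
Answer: $1024$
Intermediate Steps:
$R = 16$ ($R = \left(-2\right) \left(-2\right) 4 = 4 \cdot 4 = 16$)
$\left(R + 16\right)^{2} = \left(16 + 16\right)^{2} = 32^{2} = 1024$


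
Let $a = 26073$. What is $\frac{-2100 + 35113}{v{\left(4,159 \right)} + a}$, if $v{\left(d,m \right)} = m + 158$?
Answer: $\frac{33013}{26390} \approx 1.251$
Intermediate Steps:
$v{\left(d,m \right)} = 158 + m$
$\frac{-2100 + 35113}{v{\left(4,159 \right)} + a} = \frac{-2100 + 35113}{\left(158 + 159\right) + 26073} = \frac{33013}{317 + 26073} = \frac{33013}{26390}$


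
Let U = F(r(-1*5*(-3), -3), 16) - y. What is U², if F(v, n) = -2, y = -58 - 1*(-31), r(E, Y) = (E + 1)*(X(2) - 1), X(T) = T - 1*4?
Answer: 625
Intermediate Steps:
X(T) = -4 + T (X(T) = T - 4 = -4 + T)
r(E, Y) = -3 - 3*E (r(E, Y) = (E + 1)*((-4 + 2) - 1) = (1 + E)*(-2 - 1) = (1 + E)*(-3) = -3 - 3*E)
y = -27 (y = -58 + 31 = -27)
U = 25 (U = -2 - 1*(-27) = -2 + 27 = 25)
U² = 25² = 625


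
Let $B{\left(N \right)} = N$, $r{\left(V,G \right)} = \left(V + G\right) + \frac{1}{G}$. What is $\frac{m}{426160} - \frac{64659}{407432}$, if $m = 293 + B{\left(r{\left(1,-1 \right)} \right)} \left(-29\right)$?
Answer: $- \frac{30607016}{193784845} \approx -0.15794$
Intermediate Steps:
$r{\left(V,G \right)} = G + V + \frac{1}{G}$ ($r{\left(V,G \right)} = \left(G + V\right) + \frac{1}{G} = G + V + \frac{1}{G}$)
$m = 322$ ($m = 293 + \left(-1 + 1 + \frac{1}{-1}\right) \left(-29\right) = 293 + \left(-1 + 1 - 1\right) \left(-29\right) = 293 - -29 = 293 + 29 = 322$)
$\frac{m}{426160} - \frac{64659}{407432} = \frac{322}{426160} - \frac{64659}{407432} = 322 \cdot \frac{1}{426160} - \frac{64659}{407432} = \frac{23}{30440} - \frac{64659}{407432} = - \frac{30607016}{193784845}$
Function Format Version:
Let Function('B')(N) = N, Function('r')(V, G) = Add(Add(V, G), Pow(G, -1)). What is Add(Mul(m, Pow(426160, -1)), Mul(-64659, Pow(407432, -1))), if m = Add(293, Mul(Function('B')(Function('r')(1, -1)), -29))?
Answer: Rational(-30607016, 193784845) ≈ -0.15794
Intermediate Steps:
Function('r')(V, G) = Add(G, V, Pow(G, -1)) (Function('r')(V, G) = Add(Add(G, V), Pow(G, -1)) = Add(G, V, Pow(G, -1)))
m = 322 (m = Add(293, Mul(Add(-1, 1, Pow(-1, -1)), -29)) = Add(293, Mul(Add(-1, 1, -1), -29)) = Add(293, Mul(-1, -29)) = Add(293, 29) = 322)
Add(Mul(m, Pow(426160, -1)), Mul(-64659, Pow(407432, -1))) = Add(Mul(322, Pow(426160, -1)), Mul(-64659, Pow(407432, -1))) = Add(Mul(322, Rational(1, 426160)), Mul(-64659, Rational(1, 407432))) = Add(Rational(23, 30440), Rational(-64659, 407432)) = Rational(-30607016, 193784845)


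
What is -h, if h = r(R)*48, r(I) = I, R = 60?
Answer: -2880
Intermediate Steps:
h = 2880 (h = 60*48 = 2880)
-h = -1*2880 = -2880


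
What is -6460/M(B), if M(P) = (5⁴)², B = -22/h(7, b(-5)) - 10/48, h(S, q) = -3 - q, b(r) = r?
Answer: -1292/78125 ≈ -0.016538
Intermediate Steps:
B = -269/24 (B = -22/(-3 - 1*(-5)) - 10/48 = -22/(-3 + 5) - 10*1/48 = -22/2 - 5/24 = -22*½ - 5/24 = -11 - 5/24 = -269/24 ≈ -11.208)
M(P) = 390625 (M(P) = 625² = 390625)
-6460/M(B) = -6460/390625 = -6460*1/390625 = -1292/78125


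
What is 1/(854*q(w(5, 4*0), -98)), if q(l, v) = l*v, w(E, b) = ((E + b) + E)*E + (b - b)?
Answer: -1/4184600 ≈ -2.3897e-7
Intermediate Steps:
w(E, b) = E*(b + 2*E) (w(E, b) = (b + 2*E)*E + 0 = E*(b + 2*E) + 0 = E*(b + 2*E))
1/(854*q(w(5, 4*0), -98)) = 1/(854*((5*(4*0 + 2*5))*(-98))) = 1/(854*((5*(0 + 10))*(-98))) = 1/(854*((5*10)*(-98))) = 1/(854*(50*(-98))) = 1/(854*(-4900)) = 1/(-4184600) = -1/4184600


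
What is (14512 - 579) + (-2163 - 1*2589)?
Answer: 9181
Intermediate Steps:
(14512 - 579) + (-2163 - 1*2589) = 13933 + (-2163 - 2589) = 13933 - 4752 = 9181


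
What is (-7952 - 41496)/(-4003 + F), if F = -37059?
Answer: 3532/2933 ≈ 1.2042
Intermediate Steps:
(-7952 - 41496)/(-4003 + F) = (-7952 - 41496)/(-4003 - 37059) = -49448/(-41062) = -49448*(-1/41062) = 3532/2933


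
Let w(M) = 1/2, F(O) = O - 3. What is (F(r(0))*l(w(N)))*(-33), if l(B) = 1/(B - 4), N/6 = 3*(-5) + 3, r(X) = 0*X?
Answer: -198/7 ≈ -28.286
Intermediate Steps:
r(X) = 0
N = -72 (N = 6*(3*(-5) + 3) = 6*(-15 + 3) = 6*(-12) = -72)
F(O) = -3 + O
w(M) = ½
l(B) = 1/(-4 + B)
(F(r(0))*l(w(N)))*(-33) = ((-3 + 0)/(-4 + ½))*(-33) = -3/(-7/2)*(-33) = -3*(-2/7)*(-33) = (6/7)*(-33) = -198/7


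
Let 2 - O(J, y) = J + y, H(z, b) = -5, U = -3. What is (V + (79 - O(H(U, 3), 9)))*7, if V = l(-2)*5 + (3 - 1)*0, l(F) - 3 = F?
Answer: 602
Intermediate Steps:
l(F) = 3 + F
V = 5 (V = (3 - 2)*5 + (3 - 1)*0 = 1*5 + 2*0 = 5 + 0 = 5)
O(J, y) = 2 - J - y (O(J, y) = 2 - (J + y) = 2 + (-J - y) = 2 - J - y)
(V + (79 - O(H(U, 3), 9)))*7 = (5 + (79 - (2 - 1*(-5) - 1*9)))*7 = (5 + (79 - (2 + 5 - 9)))*7 = (5 + (79 - 1*(-2)))*7 = (5 + (79 + 2))*7 = (5 + 81)*7 = 86*7 = 602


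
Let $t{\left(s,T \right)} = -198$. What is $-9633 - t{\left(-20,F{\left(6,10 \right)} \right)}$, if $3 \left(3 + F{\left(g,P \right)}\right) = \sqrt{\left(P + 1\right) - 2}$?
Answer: $-9435$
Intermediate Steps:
$F{\left(g,P \right)} = -3 + \frac{\sqrt{-1 + P}}{3}$ ($F{\left(g,P \right)} = -3 + \frac{\sqrt{\left(P + 1\right) - 2}}{3} = -3 + \frac{\sqrt{\left(1 + P\right) - 2}}{3} = -3 + \frac{\sqrt{-1 + P}}{3}$)
$-9633 - t{\left(-20,F{\left(6,10 \right)} \right)} = -9633 - -198 = -9633 + 198 = -9435$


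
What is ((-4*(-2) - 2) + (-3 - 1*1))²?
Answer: 4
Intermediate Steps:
((-4*(-2) - 2) + (-3 - 1*1))² = ((8 - 2) + (-3 - 1))² = (6 - 4)² = 2² = 4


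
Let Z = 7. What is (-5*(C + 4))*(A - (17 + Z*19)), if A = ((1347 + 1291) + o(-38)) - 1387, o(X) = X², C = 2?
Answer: -76350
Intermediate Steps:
A = 2695 (A = ((1347 + 1291) + (-38)²) - 1387 = (2638 + 1444) - 1387 = 4082 - 1387 = 2695)
(-5*(C + 4))*(A - (17 + Z*19)) = (-5*(2 + 4))*(2695 - (17 + 7*19)) = (-5*6)*(2695 - (17 + 133)) = -30*(2695 - 1*150) = -30*(2695 - 150) = -30*2545 = -76350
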